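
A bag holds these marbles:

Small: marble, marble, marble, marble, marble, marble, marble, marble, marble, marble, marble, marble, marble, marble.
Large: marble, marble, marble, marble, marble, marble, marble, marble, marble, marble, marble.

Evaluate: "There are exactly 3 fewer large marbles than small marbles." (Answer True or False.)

There are 11 large marbles.
There are 14 small marbles.
The claim requires 14 − 11 (= 3) to equal 3, which holds.

True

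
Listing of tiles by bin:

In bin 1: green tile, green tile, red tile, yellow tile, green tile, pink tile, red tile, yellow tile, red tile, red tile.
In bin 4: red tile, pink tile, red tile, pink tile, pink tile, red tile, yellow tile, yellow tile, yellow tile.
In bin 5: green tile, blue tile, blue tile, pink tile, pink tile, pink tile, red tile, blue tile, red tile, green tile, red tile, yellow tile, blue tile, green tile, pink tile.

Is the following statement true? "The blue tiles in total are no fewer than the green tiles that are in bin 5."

True

There are 4 blue tiles.
There are 3 green tiles in bin 5.
The claim requires 4 ≥ 3, which holds.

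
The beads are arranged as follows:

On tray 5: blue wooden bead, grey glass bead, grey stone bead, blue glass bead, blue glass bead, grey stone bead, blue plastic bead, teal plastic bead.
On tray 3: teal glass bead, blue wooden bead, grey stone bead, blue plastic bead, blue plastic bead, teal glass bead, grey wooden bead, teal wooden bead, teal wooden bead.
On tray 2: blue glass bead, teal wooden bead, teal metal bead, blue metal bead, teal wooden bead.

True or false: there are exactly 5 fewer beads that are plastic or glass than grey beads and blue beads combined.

beads that are plastic or glass: 10.
grey beads: 5; blue beads: 9; combined: 5 + 9 = 14.
The claim requires 14 − 10 (= 4) to equal 5, which does not hold.

False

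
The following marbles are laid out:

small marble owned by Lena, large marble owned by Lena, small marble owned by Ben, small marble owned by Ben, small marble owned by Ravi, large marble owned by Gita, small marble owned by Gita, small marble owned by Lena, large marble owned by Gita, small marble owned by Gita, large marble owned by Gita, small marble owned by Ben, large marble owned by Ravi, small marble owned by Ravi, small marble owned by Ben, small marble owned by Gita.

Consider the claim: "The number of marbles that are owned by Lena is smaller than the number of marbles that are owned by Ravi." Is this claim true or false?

marbles owned by Lena: 3.
marbles owned by Ravi: 3.
The claim requires 3 < 3, which does not hold.

False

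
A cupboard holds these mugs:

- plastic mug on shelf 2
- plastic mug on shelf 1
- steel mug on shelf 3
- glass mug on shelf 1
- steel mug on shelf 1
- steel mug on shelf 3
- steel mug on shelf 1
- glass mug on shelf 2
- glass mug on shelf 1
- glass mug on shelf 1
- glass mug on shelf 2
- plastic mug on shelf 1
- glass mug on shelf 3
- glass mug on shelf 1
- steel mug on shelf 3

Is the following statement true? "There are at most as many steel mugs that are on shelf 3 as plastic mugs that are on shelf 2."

False

steel mugs on shelf 3: 3.
plastic mugs on shelf 2: 1.
The claim requires 3 ≤ 1, which does not hold.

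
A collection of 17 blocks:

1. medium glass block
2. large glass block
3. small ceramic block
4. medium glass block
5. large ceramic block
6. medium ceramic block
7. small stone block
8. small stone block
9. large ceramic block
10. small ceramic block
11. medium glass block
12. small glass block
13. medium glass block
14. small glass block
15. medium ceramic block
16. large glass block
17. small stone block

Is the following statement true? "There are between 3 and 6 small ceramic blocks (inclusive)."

There are 2 small ceramic blocks.
The claim requires 3 ≤ 2 ≤ 6, which does not hold.

False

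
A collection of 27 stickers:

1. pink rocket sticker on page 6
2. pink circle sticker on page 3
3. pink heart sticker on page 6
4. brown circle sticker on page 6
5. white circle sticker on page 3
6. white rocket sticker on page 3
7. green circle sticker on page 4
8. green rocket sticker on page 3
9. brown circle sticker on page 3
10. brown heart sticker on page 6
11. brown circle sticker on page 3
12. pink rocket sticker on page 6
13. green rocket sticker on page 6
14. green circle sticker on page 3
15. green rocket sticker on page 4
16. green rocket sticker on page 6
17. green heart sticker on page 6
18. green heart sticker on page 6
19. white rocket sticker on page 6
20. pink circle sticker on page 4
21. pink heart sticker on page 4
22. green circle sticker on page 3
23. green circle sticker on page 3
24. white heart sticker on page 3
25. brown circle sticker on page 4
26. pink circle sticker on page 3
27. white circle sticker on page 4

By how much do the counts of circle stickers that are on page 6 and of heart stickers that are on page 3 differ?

0

circle stickers on page 6: 1. heart stickers on page 3: 1.
|1 − 1| = 1 − 1 = 0.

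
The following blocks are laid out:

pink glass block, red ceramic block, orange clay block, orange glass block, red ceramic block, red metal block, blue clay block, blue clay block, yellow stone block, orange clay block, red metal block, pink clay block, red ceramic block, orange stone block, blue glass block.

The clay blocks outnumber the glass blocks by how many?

clay blocks: 5.
glass blocks: 3.
5 − 3 = 2.

2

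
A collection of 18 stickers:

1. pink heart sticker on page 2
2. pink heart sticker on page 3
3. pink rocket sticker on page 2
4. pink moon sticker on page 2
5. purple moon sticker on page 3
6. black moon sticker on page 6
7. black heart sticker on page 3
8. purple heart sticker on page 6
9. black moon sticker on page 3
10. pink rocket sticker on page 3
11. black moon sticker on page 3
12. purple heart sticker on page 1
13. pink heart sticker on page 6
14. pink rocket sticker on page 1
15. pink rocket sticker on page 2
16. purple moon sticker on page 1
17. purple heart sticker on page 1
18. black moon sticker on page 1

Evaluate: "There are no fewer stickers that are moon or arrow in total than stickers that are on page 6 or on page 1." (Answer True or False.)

There are 7 stickers that are moon or arrow.
There are 8 stickers on page 6 or on page 1.
The claim requires 7 ≥ 8, which does not hold.

False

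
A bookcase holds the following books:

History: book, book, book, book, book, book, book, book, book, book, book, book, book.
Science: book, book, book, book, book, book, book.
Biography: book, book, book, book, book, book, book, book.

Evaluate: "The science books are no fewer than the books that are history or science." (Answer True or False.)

|science books| = 7.
|books that are history or science| = 20.
The claim requires 7 ≥ 20, which does not hold.

False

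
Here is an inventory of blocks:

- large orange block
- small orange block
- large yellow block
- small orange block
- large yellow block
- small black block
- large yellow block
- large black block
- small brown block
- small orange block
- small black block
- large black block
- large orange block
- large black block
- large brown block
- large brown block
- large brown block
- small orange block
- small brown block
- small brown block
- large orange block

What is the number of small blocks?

9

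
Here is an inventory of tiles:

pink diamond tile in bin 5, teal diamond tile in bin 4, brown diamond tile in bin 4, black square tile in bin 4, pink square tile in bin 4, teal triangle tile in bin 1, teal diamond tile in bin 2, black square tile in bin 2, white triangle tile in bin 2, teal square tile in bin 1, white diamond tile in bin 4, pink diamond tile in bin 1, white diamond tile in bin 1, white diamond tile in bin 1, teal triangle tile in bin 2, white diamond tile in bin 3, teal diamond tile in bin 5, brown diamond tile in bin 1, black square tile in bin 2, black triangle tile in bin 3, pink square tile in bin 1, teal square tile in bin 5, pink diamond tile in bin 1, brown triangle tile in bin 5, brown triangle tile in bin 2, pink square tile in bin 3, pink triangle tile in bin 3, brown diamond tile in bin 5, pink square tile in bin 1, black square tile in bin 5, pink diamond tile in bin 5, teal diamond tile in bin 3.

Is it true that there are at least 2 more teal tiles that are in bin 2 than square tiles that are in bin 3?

|teal tiles in bin 2| = 2.
|square tiles in bin 3| = 1.
The claim requires 2 − 1 = 1 ≥ 2, which does not hold.

False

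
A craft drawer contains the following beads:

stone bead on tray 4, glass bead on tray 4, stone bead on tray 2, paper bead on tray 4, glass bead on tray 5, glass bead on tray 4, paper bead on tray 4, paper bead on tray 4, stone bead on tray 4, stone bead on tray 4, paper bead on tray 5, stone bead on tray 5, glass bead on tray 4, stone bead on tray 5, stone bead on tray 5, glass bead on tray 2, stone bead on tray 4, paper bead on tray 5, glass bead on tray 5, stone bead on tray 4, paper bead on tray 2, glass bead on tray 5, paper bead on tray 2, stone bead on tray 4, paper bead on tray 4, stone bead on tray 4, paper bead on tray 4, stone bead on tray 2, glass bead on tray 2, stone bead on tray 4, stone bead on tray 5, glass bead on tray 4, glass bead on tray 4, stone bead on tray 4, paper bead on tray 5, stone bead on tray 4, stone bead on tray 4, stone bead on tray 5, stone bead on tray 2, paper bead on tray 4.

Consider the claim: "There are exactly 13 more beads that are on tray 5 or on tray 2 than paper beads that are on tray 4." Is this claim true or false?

False

beads on tray 5 or on tray 2: 18.
paper beads on tray 4: 6.
The claim requires 18 − 6 (= 12) to equal 13, which does not hold.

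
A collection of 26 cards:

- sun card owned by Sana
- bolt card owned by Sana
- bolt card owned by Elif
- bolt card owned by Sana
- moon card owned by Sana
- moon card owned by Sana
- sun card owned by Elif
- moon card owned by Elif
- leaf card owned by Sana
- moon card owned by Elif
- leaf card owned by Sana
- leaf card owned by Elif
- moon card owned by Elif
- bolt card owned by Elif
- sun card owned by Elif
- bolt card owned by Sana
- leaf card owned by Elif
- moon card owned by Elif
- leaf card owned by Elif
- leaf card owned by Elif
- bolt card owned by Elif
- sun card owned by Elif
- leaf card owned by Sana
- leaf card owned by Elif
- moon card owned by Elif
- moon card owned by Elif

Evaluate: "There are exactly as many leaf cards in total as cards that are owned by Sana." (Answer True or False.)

leaf cards: 8.
cards owned by Sana: 9.
The claim requires 8 = 9, which does not hold.

False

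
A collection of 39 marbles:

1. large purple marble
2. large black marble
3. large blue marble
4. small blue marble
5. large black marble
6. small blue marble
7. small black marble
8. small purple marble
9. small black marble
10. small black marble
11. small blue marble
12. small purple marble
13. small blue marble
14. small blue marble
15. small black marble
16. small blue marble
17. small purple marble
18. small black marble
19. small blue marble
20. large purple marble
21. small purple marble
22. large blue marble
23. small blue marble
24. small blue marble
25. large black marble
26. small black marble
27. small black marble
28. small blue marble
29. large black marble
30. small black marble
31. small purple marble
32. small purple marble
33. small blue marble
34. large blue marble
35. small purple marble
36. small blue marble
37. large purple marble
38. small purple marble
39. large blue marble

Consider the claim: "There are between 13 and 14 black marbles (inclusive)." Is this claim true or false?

|black marbles| = 12.
The claim requires 13 ≤ 12 ≤ 14, which does not hold.

False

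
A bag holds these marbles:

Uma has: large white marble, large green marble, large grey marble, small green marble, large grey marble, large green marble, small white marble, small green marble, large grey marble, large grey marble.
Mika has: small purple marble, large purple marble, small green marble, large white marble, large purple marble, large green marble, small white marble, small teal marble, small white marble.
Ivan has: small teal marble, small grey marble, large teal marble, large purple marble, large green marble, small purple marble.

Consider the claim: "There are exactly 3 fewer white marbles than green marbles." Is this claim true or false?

False

white marbles: 5.
green marbles: 7.
The claim requires 7 − 5 (= 2) to equal 3, which does not hold.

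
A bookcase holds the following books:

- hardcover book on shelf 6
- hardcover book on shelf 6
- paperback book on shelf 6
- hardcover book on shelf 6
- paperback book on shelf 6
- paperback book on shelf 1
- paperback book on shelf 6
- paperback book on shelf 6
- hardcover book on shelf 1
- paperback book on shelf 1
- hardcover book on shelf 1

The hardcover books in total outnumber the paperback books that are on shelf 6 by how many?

1

hardcover books: 5.
paperback books on shelf 6: 4.
5 − 4 = 1.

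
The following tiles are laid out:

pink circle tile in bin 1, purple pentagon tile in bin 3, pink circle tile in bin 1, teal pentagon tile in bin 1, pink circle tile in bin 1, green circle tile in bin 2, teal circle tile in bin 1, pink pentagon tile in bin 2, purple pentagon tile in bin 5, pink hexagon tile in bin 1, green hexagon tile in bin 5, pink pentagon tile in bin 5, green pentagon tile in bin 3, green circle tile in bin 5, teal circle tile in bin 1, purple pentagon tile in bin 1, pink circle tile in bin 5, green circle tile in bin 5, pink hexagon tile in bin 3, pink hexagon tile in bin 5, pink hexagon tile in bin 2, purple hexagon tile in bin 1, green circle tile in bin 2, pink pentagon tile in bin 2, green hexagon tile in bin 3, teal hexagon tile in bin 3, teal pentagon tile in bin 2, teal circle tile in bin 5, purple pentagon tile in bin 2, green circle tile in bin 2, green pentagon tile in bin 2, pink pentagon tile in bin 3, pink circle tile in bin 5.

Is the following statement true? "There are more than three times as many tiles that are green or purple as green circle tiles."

tiles that are green or purple: 14.
green circle tiles: 5.
The claim requires 14 > 3 × 5 = 15, which does not hold.

False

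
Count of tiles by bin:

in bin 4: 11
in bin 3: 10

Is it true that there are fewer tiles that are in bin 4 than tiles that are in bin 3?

False

|tiles in bin 4| = 11.
|tiles in bin 3| = 10.
The claim requires 11 < 10, which does not hold.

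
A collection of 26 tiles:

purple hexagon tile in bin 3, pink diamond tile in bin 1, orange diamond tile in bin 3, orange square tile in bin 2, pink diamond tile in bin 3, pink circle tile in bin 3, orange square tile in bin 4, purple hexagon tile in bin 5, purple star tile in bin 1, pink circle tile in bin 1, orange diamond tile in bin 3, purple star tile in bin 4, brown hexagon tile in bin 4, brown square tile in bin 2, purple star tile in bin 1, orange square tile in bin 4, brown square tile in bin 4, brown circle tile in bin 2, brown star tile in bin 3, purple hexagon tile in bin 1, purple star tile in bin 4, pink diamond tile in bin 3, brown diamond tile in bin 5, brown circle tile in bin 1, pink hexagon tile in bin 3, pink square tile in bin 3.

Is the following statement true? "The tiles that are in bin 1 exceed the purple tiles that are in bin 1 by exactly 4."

|tiles in bin 1| = 6.
|purple tiles in bin 1| = 3.
The claim requires 6 − 3 (= 3) to equal 4, which does not hold.

False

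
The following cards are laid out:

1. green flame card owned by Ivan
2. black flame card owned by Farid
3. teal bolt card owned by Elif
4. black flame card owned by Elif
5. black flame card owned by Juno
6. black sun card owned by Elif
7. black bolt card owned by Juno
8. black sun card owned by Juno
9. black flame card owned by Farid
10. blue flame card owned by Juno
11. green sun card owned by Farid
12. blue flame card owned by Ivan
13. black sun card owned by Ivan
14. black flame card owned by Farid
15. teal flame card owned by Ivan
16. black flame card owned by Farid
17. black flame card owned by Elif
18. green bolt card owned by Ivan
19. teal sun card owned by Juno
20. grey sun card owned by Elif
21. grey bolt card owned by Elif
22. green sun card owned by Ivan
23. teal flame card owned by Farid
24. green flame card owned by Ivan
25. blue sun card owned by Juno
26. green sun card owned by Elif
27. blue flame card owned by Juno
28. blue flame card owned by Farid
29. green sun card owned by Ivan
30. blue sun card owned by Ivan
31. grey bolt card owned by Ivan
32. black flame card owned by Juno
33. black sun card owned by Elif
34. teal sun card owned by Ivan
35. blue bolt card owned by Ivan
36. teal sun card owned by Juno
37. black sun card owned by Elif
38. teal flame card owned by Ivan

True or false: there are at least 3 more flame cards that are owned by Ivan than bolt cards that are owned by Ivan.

|flame cards owned by Ivan| = 5.
|bolt cards owned by Ivan| = 3.
The claim requires 5 − 3 = 2 ≥ 3, which does not hold.

False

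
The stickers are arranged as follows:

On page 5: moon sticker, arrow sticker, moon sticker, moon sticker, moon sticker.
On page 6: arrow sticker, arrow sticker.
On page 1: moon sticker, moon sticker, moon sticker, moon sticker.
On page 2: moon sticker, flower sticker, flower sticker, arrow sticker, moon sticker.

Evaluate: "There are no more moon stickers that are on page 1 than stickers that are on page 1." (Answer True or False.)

moon stickers on page 1: 4.
stickers on page 1: 4.
The claim requires 4 ≤ 4, which holds.

True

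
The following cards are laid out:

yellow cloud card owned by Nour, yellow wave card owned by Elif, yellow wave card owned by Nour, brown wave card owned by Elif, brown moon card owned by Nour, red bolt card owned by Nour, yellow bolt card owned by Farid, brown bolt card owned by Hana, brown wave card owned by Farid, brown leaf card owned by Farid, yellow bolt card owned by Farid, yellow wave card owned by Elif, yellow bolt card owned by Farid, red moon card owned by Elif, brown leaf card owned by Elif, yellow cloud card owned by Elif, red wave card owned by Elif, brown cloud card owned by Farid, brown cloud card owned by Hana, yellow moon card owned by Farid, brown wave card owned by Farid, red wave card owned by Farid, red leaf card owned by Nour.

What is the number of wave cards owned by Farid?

3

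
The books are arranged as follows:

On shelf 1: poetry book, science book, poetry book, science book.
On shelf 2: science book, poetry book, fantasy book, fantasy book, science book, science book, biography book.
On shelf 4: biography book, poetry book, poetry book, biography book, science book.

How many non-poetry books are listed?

Total books: 16; with the excluded value: 5; remaining 16 − 5 = 11.

11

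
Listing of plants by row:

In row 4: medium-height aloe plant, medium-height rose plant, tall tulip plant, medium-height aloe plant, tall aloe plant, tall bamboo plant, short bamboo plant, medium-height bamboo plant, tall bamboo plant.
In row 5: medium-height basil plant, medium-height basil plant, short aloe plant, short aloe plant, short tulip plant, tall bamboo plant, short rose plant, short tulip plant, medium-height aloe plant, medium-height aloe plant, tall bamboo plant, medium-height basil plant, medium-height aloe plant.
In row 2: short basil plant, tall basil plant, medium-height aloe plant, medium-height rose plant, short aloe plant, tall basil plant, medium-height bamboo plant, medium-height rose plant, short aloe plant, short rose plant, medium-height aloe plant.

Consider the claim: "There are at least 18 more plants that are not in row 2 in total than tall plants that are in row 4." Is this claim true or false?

plants that are not in row 2: 22.
tall plants in row 4: 4.
The claim requires 22 − 4 = 18 ≥ 18, which holds.

True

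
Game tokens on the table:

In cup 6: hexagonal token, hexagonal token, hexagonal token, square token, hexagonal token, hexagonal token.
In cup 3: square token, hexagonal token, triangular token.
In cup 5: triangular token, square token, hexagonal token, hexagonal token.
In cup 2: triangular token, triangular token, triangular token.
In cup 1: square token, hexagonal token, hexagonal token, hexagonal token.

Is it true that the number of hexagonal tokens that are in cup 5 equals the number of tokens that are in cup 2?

hexagonal tokens in cup 5: 2.
tokens in cup 2: 3.
The claim requires 2 = 3, which does not hold.

False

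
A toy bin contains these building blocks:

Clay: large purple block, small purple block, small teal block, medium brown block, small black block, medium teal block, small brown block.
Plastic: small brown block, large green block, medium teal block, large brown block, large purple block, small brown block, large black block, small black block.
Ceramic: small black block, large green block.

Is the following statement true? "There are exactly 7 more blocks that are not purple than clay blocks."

True

There are 14 blocks that are not purple.
There are 7 clay blocks.
The claim requires 14 − 7 (= 7) to equal 7, which holds.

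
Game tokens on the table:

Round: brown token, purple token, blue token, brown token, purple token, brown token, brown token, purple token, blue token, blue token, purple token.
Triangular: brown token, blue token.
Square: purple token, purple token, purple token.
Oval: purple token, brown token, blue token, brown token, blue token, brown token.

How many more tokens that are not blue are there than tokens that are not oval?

0

tokens that are not blue: 16.
tokens that are not oval: 16.
16 − 16 = 0.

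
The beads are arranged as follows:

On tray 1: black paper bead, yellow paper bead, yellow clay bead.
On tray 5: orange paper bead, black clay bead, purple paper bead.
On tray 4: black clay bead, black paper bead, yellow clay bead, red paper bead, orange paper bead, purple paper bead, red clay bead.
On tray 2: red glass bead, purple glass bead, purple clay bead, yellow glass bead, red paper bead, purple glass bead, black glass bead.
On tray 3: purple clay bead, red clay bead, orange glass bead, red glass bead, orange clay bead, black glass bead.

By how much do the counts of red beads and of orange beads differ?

red beads: 6. orange beads: 4.
|6 − 4| = 6 − 4 = 2.

2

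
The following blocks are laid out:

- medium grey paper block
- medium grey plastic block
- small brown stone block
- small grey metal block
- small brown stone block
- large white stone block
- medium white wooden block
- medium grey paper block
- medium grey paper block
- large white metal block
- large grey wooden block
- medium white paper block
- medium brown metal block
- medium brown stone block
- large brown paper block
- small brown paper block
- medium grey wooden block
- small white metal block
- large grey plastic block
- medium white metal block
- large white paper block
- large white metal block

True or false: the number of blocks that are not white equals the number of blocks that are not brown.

False

|blocks that are not white| = 14.
|blocks that are not brown| = 16.
The claim requires 14 = 16, which does not hold.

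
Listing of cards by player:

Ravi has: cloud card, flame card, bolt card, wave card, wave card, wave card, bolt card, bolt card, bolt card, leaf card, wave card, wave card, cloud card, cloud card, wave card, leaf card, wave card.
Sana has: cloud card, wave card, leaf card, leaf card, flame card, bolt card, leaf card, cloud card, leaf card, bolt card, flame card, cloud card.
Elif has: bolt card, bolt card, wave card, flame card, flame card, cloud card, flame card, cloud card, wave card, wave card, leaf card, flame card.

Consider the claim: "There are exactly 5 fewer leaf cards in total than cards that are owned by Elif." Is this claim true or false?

True

There are 7 leaf cards.
Count of cards owned by Elif: 12.
The claim requires 12 − 7 (= 5) to equal 5, which holds.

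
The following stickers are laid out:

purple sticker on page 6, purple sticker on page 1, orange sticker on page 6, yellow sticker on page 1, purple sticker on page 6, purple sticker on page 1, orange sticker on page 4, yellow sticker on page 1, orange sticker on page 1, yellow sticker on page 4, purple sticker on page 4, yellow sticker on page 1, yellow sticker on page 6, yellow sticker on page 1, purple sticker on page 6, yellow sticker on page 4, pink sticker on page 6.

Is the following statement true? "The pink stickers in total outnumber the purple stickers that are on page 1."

False

There is 1 pink sticker.
There are 2 purple stickers on page 1.
The claim requires 1 > 2, which does not hold.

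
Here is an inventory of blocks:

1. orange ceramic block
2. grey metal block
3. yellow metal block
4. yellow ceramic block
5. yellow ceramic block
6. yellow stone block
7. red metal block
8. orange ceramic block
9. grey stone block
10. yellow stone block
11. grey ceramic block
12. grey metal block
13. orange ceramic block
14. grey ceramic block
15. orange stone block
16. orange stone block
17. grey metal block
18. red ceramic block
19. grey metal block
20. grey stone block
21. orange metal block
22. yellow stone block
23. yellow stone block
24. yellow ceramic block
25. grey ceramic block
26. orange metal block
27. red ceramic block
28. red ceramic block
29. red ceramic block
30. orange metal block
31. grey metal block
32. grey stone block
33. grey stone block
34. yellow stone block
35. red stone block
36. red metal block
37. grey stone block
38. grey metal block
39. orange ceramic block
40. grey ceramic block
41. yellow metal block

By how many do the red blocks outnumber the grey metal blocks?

red blocks: 7.
grey metal blocks: 6.
7 − 6 = 1.

1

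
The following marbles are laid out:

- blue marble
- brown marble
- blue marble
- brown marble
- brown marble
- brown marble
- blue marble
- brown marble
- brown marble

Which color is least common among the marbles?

blue

Counts by color: brown 6, blue 3.
The minimum is 3, held uniquely by blue.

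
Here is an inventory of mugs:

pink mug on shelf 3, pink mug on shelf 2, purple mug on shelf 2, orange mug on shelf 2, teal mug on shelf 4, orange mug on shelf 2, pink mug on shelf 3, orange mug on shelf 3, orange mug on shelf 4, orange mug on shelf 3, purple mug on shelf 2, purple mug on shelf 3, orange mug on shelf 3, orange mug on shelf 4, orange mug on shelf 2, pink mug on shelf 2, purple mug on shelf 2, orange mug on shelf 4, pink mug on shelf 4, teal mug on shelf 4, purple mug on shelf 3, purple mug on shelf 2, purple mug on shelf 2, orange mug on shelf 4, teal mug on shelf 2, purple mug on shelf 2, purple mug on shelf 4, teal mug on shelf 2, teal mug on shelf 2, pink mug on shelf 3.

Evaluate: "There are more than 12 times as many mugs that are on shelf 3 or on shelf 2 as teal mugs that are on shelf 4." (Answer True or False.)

False

|mugs on shelf 3 or on shelf 2| = 22.
|teal mugs on shelf 4| = 2.
The claim requires 22 > 12 × 2 = 24, which does not hold.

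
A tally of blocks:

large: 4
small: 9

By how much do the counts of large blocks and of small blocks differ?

large blocks: 4. small blocks: 9.
|4 − 9| = 9 − 4 = 5.

5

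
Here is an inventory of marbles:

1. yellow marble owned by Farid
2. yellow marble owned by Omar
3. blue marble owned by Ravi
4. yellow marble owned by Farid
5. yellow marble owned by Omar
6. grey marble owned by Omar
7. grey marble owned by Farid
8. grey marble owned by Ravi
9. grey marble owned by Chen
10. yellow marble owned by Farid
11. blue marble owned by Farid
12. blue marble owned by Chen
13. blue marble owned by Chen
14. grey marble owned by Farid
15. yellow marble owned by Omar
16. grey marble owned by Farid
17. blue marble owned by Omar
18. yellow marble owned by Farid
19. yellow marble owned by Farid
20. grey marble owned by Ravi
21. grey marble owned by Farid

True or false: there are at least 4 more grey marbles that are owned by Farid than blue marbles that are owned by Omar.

False

Count of grey marbles owned by Farid: 4.
Count of blue marbles owned by Omar: 1.
The claim requires 4 − 1 = 3 ≥ 4, which does not hold.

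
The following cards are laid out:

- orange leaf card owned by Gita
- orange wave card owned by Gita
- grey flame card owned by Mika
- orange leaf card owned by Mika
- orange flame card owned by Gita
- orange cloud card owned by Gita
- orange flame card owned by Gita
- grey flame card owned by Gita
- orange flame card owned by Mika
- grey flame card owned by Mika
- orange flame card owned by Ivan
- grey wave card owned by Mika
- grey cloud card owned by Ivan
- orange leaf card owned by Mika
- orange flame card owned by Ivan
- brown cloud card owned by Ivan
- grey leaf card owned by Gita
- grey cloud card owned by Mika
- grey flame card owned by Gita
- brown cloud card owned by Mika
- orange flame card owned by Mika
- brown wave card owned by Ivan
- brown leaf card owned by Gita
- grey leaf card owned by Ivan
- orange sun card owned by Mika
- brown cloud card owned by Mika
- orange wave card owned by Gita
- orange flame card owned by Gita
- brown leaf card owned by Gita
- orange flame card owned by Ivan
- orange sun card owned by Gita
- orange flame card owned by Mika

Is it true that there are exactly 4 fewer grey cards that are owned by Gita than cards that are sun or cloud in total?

|grey cards owned by Gita| = 3.
|cards that are sun or cloud| = 8.
The claim requires 8 − 3 (= 5) to equal 4, which does not hold.

False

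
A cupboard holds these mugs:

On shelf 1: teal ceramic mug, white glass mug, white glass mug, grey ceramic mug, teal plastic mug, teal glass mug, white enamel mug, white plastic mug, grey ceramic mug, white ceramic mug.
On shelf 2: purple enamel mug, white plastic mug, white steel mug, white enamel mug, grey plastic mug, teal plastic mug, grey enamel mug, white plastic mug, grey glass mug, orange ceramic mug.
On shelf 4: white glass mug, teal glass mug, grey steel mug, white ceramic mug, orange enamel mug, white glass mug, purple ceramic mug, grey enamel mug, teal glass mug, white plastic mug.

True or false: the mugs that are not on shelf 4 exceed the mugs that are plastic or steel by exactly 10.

False

|mugs that are not on shelf 4| = 20.
|mugs that are plastic or steel| = 9.
The claim requires 20 − 9 (= 11) to equal 10, which does not hold.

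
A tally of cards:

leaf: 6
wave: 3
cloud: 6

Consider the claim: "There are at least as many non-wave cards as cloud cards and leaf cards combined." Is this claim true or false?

|non-wave cards| = 12.
cloud cards: 6; leaf cards: 6; combined: 6 + 6 = 12.
The claim requires 12 ≥ 12, which holds.

True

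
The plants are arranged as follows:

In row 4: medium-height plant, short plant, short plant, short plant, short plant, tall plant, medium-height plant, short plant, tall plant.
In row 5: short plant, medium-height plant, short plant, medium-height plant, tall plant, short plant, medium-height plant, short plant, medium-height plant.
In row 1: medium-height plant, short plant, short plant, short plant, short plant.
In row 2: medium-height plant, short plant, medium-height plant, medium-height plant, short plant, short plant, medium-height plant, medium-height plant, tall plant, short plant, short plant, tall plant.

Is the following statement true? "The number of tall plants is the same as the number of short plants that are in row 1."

tall plants: 5.
short plants in row 1: 4.
The claim requires 5 = 4, which does not hold.

False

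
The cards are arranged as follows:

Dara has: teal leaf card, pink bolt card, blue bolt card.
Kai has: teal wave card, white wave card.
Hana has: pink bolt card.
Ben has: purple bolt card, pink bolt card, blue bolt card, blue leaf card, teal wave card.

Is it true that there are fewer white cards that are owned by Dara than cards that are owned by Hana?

|white cards owned by Dara| = 0.
|cards owned by Hana| = 1.
The claim requires 0 < 1, which holds.

True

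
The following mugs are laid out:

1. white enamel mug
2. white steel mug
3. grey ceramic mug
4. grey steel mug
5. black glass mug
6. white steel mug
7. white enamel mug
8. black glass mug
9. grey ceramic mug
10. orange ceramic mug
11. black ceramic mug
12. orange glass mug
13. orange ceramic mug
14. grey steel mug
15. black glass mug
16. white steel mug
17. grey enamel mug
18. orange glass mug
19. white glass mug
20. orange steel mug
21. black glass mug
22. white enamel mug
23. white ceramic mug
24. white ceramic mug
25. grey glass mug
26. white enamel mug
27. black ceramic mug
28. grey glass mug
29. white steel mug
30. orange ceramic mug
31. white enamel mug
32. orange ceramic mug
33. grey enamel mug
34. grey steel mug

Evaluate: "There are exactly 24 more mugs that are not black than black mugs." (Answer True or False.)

False

|mugs that are not black| = 28.
|black mugs| = 6.
The claim requires 28 − 6 (= 22) to equal 24, which does not hold.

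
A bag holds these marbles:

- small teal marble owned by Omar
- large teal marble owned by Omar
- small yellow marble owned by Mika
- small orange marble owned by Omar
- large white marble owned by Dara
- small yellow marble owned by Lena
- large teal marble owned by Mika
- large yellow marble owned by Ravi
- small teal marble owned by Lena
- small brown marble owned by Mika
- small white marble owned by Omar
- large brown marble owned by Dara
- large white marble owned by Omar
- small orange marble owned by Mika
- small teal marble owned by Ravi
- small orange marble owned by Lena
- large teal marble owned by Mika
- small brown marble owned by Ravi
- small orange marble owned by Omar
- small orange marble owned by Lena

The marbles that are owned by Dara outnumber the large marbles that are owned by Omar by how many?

marbles owned by Dara: 2.
large marbles owned by Omar: 2.
2 − 2 = 0.

0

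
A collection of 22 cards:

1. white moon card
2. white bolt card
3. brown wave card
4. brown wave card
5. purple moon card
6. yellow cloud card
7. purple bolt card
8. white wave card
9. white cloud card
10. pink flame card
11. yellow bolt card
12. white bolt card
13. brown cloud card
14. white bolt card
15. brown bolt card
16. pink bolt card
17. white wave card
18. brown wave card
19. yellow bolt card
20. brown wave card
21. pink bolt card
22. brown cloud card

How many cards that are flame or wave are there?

flame: 1; wave: 6; together 1 + 6 = 7.

7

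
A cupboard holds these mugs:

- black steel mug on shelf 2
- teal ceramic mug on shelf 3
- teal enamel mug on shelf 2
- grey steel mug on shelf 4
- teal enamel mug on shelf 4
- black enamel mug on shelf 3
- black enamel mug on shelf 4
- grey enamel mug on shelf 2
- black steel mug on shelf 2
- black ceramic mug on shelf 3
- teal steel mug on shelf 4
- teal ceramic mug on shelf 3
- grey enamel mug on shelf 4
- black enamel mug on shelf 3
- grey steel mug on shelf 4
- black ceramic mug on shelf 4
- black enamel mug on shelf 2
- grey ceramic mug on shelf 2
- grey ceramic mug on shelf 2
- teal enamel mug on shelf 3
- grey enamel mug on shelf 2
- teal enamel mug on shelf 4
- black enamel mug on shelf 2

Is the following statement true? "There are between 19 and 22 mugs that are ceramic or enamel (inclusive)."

False

There are 18 mugs that are ceramic or enamel.
The claim requires 19 ≤ 18 ≤ 22, which does not hold.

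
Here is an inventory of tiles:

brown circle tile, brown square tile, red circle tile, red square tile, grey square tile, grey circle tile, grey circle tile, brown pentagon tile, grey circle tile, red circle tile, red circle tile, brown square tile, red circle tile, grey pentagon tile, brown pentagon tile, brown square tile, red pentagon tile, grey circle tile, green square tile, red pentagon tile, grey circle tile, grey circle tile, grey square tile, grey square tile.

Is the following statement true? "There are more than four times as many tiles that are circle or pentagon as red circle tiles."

tiles that are circle or pentagon: 16.
red circle tiles: 4.
The claim requires 16 > 4 × 4 = 16, which does not hold.

False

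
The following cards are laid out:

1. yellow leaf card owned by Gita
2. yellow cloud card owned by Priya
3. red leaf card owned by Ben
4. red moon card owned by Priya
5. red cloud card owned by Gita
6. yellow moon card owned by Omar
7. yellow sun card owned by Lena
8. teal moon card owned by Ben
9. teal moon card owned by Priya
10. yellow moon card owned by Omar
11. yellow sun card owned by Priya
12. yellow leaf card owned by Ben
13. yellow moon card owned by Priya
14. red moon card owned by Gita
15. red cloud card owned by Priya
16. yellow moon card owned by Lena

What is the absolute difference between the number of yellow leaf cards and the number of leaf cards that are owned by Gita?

yellow leaf cards: 2. leaf cards owned by Gita: 1.
|2 − 1| = 2 − 1 = 1.

1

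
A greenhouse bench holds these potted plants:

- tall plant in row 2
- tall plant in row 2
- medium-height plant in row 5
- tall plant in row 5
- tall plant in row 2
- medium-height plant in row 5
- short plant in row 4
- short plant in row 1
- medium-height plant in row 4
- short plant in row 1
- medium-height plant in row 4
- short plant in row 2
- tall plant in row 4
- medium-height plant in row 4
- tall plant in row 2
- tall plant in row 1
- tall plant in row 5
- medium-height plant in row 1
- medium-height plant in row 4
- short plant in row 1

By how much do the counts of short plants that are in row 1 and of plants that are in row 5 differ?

short plants in row 1: 3. plants in row 5: 4.
|3 − 4| = 4 − 3 = 1.

1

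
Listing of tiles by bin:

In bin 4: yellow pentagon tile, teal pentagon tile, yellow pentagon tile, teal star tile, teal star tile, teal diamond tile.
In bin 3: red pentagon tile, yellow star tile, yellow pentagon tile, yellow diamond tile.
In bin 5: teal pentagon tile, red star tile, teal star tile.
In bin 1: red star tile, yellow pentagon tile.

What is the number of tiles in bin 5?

3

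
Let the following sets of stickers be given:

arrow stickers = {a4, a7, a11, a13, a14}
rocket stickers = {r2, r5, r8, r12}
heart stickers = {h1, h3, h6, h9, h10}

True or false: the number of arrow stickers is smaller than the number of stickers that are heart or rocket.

True

|arrow stickers| = 5.
|stickers that are heart or rocket| = 9.
The claim requires 5 < 9, which holds.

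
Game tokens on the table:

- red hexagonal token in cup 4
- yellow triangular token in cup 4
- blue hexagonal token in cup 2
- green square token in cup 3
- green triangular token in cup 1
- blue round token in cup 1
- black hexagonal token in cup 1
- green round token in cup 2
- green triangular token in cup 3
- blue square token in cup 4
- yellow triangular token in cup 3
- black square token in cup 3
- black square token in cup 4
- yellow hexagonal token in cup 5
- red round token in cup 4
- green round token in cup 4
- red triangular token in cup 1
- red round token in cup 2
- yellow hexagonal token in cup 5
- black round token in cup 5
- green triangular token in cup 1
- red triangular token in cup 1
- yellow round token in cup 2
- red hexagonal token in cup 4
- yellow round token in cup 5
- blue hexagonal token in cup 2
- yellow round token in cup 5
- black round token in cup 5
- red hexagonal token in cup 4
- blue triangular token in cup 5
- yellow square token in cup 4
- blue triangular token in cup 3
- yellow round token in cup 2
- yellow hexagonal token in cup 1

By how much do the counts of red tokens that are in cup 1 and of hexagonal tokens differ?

red tokens in cup 1: 2. hexagonal tokens: 9.
|2 − 9| = 9 − 2 = 7.

7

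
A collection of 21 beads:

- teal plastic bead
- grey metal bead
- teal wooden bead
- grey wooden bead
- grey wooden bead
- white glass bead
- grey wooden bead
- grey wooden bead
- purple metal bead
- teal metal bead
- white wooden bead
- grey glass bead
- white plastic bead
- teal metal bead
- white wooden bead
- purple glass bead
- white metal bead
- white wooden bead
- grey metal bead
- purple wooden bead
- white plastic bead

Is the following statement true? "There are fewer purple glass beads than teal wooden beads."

|purple glass beads| = 1.
|teal wooden beads| = 1.
The claim requires 1 < 1, which does not hold.

False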